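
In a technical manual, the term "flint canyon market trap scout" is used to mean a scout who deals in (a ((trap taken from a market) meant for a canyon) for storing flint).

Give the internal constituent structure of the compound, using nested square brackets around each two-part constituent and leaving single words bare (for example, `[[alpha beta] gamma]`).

[[flint [canyon [market trap]]] scout]

At the top level: head "scout"; modifier "flint canyon market trap".
Inside "flint canyon market trap": head "trap" (specifically "canyon market trap"), modifier "flint".
Inside "canyon market trap": head "trap" (specifically "market trap"), modifier "canyon".
Inside "market trap": head "trap", modifier "market".
So the structure is [[flint [canyon [market trap]]] scout].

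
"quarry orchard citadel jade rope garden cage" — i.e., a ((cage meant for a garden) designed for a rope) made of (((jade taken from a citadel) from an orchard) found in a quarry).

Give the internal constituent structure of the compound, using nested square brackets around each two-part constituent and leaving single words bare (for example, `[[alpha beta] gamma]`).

[[quarry [orchard [citadel jade]]] [rope [garden cage]]]

Overall it is a kind of cage (specifically "rope garden cage"); the modifier is "quarry orchard citadel jade".
"quarry orchard citadel jade" → head "jade" (specifically "orchard citadel jade"), modifier "quarry".
"orchard citadel jade" → head "jade" (specifically "citadel jade"), modifier "orchard".
"citadel jade" → head "jade", modifier "citadel".
"rope garden cage" → head "cage" (specifically "garden cage"), modifier "rope".
"garden cage" → head "cage", modifier "garden".
Putting it together: [[quarry [orchard [citadel jade]]] [rope [garden cage]]].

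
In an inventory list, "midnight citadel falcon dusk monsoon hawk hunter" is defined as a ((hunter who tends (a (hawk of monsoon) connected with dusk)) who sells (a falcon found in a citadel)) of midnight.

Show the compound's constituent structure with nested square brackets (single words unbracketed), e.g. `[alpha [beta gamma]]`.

At the top level: head "hunter" (specifically "citadel falcon dusk monsoon hawk hunter"); modifier "midnight".
"citadel falcon dusk monsoon hawk hunter" → head "hunter" (specifically "dusk monsoon hawk hunter"), modifier "citadel falcon".
"citadel falcon" → head "falcon", modifier "citadel".
"dusk monsoon hawk hunter" → head "hunter", modifier "dusk monsoon hawk".
"dusk monsoon hawk" → head "hawk" (specifically "monsoon hawk"), modifier "dusk".
"monsoon hawk" → head "hawk", modifier "monsoon".
Putting it together: [midnight [[citadel falcon] [[dusk [monsoon hawk]] hunter]]].

[midnight [[citadel falcon] [[dusk [monsoon hawk]] hunter]]]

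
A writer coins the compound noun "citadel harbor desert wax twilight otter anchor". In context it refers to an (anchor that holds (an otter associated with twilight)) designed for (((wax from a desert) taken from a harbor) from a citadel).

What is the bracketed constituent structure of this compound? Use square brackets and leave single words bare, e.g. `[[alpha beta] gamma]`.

[[citadel [harbor [desert wax]]] [[twilight otter] anchor]]

Overall it is a kind of anchor (specifically "twilight otter anchor"); the modifier is "citadel harbor desert wax".
Within "citadel harbor desert wax", the head is "wax" (specifically "harbor desert wax") and the modifier is "citadel".
Within "harbor desert wax", the head is "wax" (specifically "desert wax") and the modifier is "harbor".
Within "desert wax", the head is "wax" and the modifier is "desert".
Within "twilight otter anchor", the head is "anchor" and the modifier is "twilight otter".
Within "twilight otter", the head is "otter" and the modifier is "twilight".
Putting it together: [[citadel [harbor [desert wax]]] [[twilight otter] anchor]].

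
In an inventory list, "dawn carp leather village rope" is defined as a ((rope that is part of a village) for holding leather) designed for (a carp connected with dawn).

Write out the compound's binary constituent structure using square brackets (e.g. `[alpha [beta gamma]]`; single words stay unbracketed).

[[dawn carp] [leather [village rope]]]

Overall it is a kind of rope (specifically "leather village rope"); the modifier is "dawn carp".
Within "dawn carp", the head is "carp" and the modifier is "dawn".
Within "leather village rope", the head is "rope" (specifically "village rope") and the modifier is "leather".
Within "village rope", the head is "rope" and the modifier is "village".
Assembled: [[dawn carp] [leather [village rope]]].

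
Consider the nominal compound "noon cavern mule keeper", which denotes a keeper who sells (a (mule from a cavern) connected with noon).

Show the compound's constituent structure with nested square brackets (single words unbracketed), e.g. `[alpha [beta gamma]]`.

[[noon [cavern mule]] keeper]

Overall it is a kind of keeper; the modifier is "noon cavern mule".
Within "noon cavern mule", the head is "mule" (specifically "cavern mule") and the modifier is "noon".
Within "cavern mule", the head is "mule" and the modifier is "cavern".
So the structure is [[noon [cavern mule]] keeper].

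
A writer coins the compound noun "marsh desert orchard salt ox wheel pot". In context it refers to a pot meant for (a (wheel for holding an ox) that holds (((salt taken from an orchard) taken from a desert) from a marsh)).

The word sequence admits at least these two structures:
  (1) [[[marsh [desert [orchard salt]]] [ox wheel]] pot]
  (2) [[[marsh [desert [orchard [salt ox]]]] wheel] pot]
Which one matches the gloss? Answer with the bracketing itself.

The paraphrase's head is the "pot" part ("pot"); its modifier is "marsh desert orchard salt ox wheel".
That top-level split, carried through the inner groups, gives [[[marsh [desert [orchard salt]]] [ox wheel]] pot].

[[[marsh [desert [orchard salt]]] [ox wheel]] pot]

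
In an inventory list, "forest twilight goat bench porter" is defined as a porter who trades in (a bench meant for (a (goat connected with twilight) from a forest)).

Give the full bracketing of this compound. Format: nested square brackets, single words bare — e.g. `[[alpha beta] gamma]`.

The outermost head in the paraphrase is "porter", modified by "forest twilight goat bench".
"forest twilight goat bench" → head "bench", modifier "forest twilight goat".
"forest twilight goat" → head "goat" (specifically "twilight goat"), modifier "forest".
"twilight goat" → head "goat", modifier "twilight".
Putting it together: [[[forest [twilight goat]] bench] porter].

[[[forest [twilight goat]] bench] porter]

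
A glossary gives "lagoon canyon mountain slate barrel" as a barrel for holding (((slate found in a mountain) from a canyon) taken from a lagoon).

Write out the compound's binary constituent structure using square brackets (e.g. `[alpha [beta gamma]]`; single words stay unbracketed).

[[lagoon [canyon [mountain slate]]] barrel]

Whole compound: head "barrel", modifier "lagoon canyon mountain slate".
"lagoon canyon mountain slate" → head "slate" (specifically "canyon mountain slate"), modifier "lagoon".
"canyon mountain slate" → head "slate" (specifically "mountain slate"), modifier "canyon".
"mountain slate" → head "slate", modifier "mountain".
So the structure is [[lagoon [canyon [mountain slate]]] barrel].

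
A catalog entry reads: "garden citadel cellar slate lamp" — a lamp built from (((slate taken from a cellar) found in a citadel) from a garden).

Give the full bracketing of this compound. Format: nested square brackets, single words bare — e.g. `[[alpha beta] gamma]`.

Whole compound: head "lamp", modifier "garden citadel cellar slate".
Inside "garden citadel cellar slate": head "slate" (specifically "citadel cellar slate"), modifier "garden".
Inside "citadel cellar slate": head "slate" (specifically "cellar slate"), modifier "citadel".
Inside "cellar slate": head "slate", modifier "cellar".
Assembled: [[garden [citadel [cellar slate]]] lamp].

[[garden [citadel [cellar slate]]] lamp]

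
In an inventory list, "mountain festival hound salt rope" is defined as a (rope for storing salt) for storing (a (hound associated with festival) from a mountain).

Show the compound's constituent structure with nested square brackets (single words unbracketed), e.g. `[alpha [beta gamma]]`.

Whole compound: head "rope" (specifically "salt rope"), modifier "mountain festival hound".
"mountain festival hound" → head "hound" (specifically "festival hound"), modifier "mountain".
"festival hound" → head "hound", modifier "festival".
"salt rope" → head "rope", modifier "salt".
Putting it together: [[mountain [festival hound]] [salt rope]].

[[mountain [festival hound]] [salt rope]]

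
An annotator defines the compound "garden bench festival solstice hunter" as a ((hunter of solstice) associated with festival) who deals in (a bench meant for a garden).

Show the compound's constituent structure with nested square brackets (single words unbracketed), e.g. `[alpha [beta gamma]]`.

At the top level: head "hunter" (specifically "festival solstice hunter"); modifier "garden bench".
"garden bench" → head "bench", modifier "garden".
"festival solstice hunter" → head "hunter" (specifically "solstice hunter"), modifier "festival".
"solstice hunter" → head "hunter", modifier "solstice".
Putting it together: [[garden bench] [festival [solstice hunter]]].

[[garden bench] [festival [solstice hunter]]]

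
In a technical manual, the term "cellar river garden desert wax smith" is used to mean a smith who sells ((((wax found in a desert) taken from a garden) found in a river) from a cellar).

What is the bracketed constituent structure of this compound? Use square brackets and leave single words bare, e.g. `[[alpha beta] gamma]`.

[[cellar [river [garden [desert wax]]]] smith]

Whole compound: head "smith", modifier "cellar river garden desert wax".
Within "cellar river garden desert wax", the head is "wax" (specifically "river garden desert wax") and the modifier is "cellar".
Within "river garden desert wax", the head is "wax" (specifically "garden desert wax") and the modifier is "river".
Within "garden desert wax", the head is "wax" (specifically "desert wax") and the modifier is "garden".
Within "desert wax", the head is "wax" and the modifier is "desert".
So the structure is [[cellar [river [garden [desert wax]]]] smith].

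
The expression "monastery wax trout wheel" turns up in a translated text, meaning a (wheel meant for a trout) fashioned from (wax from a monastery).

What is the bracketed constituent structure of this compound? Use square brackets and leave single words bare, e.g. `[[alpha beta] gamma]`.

Whole compound: head "wheel" (specifically "trout wheel"), modifier "monastery wax".
Inside "monastery wax": head "wax", modifier "monastery".
Inside "trout wheel": head "wheel", modifier "trout".
So the structure is [[monastery wax] [trout wheel]].

[[monastery wax] [trout wheel]]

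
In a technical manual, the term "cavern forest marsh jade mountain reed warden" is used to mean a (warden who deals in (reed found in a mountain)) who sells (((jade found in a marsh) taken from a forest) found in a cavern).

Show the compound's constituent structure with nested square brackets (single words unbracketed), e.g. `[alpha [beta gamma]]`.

[[cavern [forest [marsh jade]]] [[mountain reed] warden]]

Overall it is a kind of warden (specifically "mountain reed warden"); the modifier is "cavern forest marsh jade".
Inside "cavern forest marsh jade": head "jade" (specifically "forest marsh jade"), modifier "cavern".
Inside "forest marsh jade": head "jade" (specifically "marsh jade"), modifier "forest".
Inside "marsh jade": head "jade", modifier "marsh".
Inside "mountain reed warden": head "warden", modifier "mountain reed".
Inside "mountain reed": head "reed", modifier "mountain".
Assembled: [[cavern [forest [marsh jade]]] [[mountain reed] warden]].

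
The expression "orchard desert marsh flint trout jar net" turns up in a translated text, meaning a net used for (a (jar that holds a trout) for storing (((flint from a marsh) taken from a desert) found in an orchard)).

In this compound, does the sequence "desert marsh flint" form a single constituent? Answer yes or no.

The paraphrase groups the words so that "desert marsh flint" is one unit: it corresponds to a single parenthesized sub-phrase.
The full structure is [[[orchard [desert [marsh flint]]] [trout jar]] net], in which [desert marsh flint] is a constituent.

yes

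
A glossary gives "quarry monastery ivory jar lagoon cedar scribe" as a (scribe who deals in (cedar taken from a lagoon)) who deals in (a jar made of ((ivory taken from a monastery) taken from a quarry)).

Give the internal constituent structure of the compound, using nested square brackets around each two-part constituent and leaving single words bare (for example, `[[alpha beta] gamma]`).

At the top level: head "scribe" (specifically "lagoon cedar scribe"); modifier "quarry monastery ivory jar".
"quarry monastery ivory jar" → head "jar", modifier "quarry monastery ivory".
"quarry monastery ivory" → head "ivory" (specifically "monastery ivory"), modifier "quarry".
"monastery ivory" → head "ivory", modifier "monastery".
"lagoon cedar scribe" → head "scribe", modifier "lagoon cedar".
"lagoon cedar" → head "cedar", modifier "lagoon".
Assembled: [[[quarry [monastery ivory]] jar] [[lagoon cedar] scribe]].

[[[quarry [monastery ivory]] jar] [[lagoon cedar] scribe]]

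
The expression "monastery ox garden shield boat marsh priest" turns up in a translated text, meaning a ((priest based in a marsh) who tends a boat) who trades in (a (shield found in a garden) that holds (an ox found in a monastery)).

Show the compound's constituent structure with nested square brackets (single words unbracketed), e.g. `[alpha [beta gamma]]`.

Overall it is a kind of priest (specifically "boat marsh priest"); the modifier is "monastery ox garden shield".
Inside "monastery ox garden shield": head "shield" (specifically "garden shield"), modifier "monastery ox".
Inside "monastery ox": head "ox", modifier "monastery".
Inside "garden shield": head "shield", modifier "garden".
Inside "boat marsh priest": head "priest" (specifically "marsh priest"), modifier "boat".
Inside "marsh priest": head "priest", modifier "marsh".
Assembled: [[[monastery ox] [garden shield]] [boat [marsh priest]]].

[[[monastery ox] [garden shield]] [boat [marsh priest]]]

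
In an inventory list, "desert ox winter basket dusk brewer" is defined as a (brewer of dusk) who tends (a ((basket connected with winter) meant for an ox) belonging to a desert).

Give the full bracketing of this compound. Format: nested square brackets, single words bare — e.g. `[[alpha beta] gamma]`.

The outermost head in the paraphrase is "brewer" (specifically "dusk brewer"), modified by "desert ox winter basket".
Inside "desert ox winter basket": head "basket" (specifically "ox winter basket"), modifier "desert".
Inside "ox winter basket": head "basket" (specifically "winter basket"), modifier "ox".
Inside "winter basket": head "basket", modifier "winter".
Inside "dusk brewer": head "brewer", modifier "dusk".
So the structure is [[desert [ox [winter basket]]] [dusk brewer]].

[[desert [ox [winter basket]]] [dusk brewer]]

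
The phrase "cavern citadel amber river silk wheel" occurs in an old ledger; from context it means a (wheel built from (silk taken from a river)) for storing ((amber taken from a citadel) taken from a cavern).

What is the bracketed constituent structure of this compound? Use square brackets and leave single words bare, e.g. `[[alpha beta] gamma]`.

Whole compound: head "wheel" (specifically "river silk wheel"), modifier "cavern citadel amber".
Within "cavern citadel amber", the head is "amber" (specifically "citadel amber") and the modifier is "cavern".
Within "citadel amber", the head is "amber" and the modifier is "citadel".
Within "river silk wheel", the head is "wheel" and the modifier is "river silk".
Within "river silk", the head is "silk" and the modifier is "river".
So the structure is [[cavern [citadel amber]] [[river silk] wheel]].

[[cavern [citadel amber]] [[river silk] wheel]]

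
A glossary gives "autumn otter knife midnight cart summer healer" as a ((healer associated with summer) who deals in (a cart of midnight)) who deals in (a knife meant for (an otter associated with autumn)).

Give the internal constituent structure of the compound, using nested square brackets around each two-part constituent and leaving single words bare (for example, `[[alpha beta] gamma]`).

Whole compound: head "healer" (specifically "midnight cart summer healer"), modifier "autumn otter knife".
Within "autumn otter knife", the head is "knife" and the modifier is "autumn otter".
Within "autumn otter", the head is "otter" and the modifier is "autumn".
Within "midnight cart summer healer", the head is "healer" (specifically "summer healer") and the modifier is "midnight cart".
Within "midnight cart", the head is "cart" and the modifier is "midnight".
Within "summer healer", the head is "healer" and the modifier is "summer".
Assembled: [[[autumn otter] knife] [[midnight cart] [summer healer]]].

[[[autumn otter] knife] [[midnight cart] [summer healer]]]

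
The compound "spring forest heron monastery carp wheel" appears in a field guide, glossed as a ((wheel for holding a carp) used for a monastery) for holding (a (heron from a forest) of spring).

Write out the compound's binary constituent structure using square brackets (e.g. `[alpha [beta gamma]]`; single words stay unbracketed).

Whole compound: head "wheel" (specifically "monastery carp wheel"), modifier "spring forest heron".
"spring forest heron" → head "heron" (specifically "forest heron"), modifier "spring".
"forest heron" → head "heron", modifier "forest".
"monastery carp wheel" → head "wheel" (specifically "carp wheel"), modifier "monastery".
"carp wheel" → head "wheel", modifier "carp".
Assembled: [[spring [forest heron]] [monastery [carp wheel]]].

[[spring [forest heron]] [monastery [carp wheel]]]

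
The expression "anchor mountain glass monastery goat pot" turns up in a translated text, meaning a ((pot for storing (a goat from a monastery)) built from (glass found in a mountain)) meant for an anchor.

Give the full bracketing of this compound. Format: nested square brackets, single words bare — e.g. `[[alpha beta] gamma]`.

Whole compound: head "pot" (specifically "mountain glass monastery goat pot"), modifier "anchor".
"mountain glass monastery goat pot" → head "pot" (specifically "monastery goat pot"), modifier "mountain glass".
"mountain glass" → head "glass", modifier "mountain".
"monastery goat pot" → head "pot", modifier "monastery goat".
"monastery goat" → head "goat", modifier "monastery".
Putting it together: [anchor [[mountain glass] [[monastery goat] pot]]].

[anchor [[mountain glass] [[monastery goat] pot]]]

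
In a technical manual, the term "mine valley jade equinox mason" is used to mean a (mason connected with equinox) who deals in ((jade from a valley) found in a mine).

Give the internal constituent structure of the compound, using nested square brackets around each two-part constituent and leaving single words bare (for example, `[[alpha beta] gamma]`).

Whole compound: head "mason" (specifically "equinox mason"), modifier "mine valley jade".
Within "mine valley jade", the head is "jade" (specifically "valley jade") and the modifier is "mine".
Within "valley jade", the head is "jade" and the modifier is "valley".
Within "equinox mason", the head is "mason" and the modifier is "equinox".
Putting it together: [[mine [valley jade]] [equinox mason]].

[[mine [valley jade]] [equinox mason]]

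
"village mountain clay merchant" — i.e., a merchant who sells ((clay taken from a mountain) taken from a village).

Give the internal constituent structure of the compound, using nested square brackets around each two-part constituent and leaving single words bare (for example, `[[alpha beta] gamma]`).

Overall it is a kind of merchant; the modifier is "village mountain clay".
Inside "village mountain clay": head "clay" (specifically "mountain clay"), modifier "village".
Inside "mountain clay": head "clay", modifier "mountain".
So the structure is [[village [mountain clay]] merchant].

[[village [mountain clay]] merchant]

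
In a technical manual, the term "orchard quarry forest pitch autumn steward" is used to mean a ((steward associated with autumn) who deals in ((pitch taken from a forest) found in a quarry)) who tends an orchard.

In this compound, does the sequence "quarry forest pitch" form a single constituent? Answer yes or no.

The paraphrase groups the words so that "quarry forest pitch" is one unit: it corresponds to a single parenthesized sub-phrase.
The full structure is [orchard [[quarry [forest pitch]] [autumn steward]]], in which [quarry forest pitch] is a constituent.

yes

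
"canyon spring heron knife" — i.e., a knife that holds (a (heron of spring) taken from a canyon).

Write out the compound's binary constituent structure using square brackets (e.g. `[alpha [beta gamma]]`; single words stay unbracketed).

Overall it is a kind of knife; the modifier is "canyon spring heron".
"canyon spring heron" → head "heron" (specifically "spring heron"), modifier "canyon".
"spring heron" → head "heron", modifier "spring".
Assembled: [[canyon [spring heron]] knife].

[[canyon [spring heron]] knife]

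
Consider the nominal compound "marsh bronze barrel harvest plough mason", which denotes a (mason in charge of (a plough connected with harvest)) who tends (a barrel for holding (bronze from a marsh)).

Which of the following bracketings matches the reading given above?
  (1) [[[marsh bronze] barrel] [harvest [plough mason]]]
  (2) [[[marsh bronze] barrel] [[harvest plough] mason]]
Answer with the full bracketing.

The paraphrase's head is the "mason" part ("harvest plough mason"); its modifier is "marsh bronze barrel".
That top-level split, carried through the inner groups, gives [[[marsh bronze] barrel] [[harvest plough] mason]].

[[[marsh bronze] barrel] [[harvest plough] mason]]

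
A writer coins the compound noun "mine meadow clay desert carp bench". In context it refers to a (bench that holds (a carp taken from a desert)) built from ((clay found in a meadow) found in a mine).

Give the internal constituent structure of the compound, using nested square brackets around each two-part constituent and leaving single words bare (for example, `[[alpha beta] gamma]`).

Whole compound: head "bench" (specifically "desert carp bench"), modifier "mine meadow clay".
Within "mine meadow clay", the head is "clay" (specifically "meadow clay") and the modifier is "mine".
Within "meadow clay", the head is "clay" and the modifier is "meadow".
Within "desert carp bench", the head is "bench" and the modifier is "desert carp".
Within "desert carp", the head is "carp" and the modifier is "desert".
Assembled: [[mine [meadow clay]] [[desert carp] bench]].

[[mine [meadow clay]] [[desert carp] bench]]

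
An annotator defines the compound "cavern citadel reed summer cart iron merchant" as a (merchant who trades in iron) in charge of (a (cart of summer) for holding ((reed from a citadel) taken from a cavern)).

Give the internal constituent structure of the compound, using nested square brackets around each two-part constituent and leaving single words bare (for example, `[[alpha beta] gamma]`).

[[[cavern [citadel reed]] [summer cart]] [iron merchant]]

The outermost head in the paraphrase is "merchant" (specifically "iron merchant"), modified by "cavern citadel reed summer cart".
"cavern citadel reed summer cart" → head "cart" (specifically "summer cart"), modifier "cavern citadel reed".
"cavern citadel reed" → head "reed" (specifically "citadel reed"), modifier "cavern".
"citadel reed" → head "reed", modifier "citadel".
"summer cart" → head "cart", modifier "summer".
"iron merchant" → head "merchant", modifier "iron".
So the structure is [[[cavern [citadel reed]] [summer cart]] [iron merchant]].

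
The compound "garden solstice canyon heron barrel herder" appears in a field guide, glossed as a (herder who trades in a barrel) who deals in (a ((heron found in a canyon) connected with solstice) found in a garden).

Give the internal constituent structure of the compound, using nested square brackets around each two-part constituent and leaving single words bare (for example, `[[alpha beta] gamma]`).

Whole compound: head "herder" (specifically "barrel herder"), modifier "garden solstice canyon heron".
Within "garden solstice canyon heron", the head is "heron" (specifically "solstice canyon heron") and the modifier is "garden".
Within "solstice canyon heron", the head is "heron" (specifically "canyon heron") and the modifier is "solstice".
Within "canyon heron", the head is "heron" and the modifier is "canyon".
Within "barrel herder", the head is "herder" and the modifier is "barrel".
So the structure is [[garden [solstice [canyon heron]]] [barrel herder]].

[[garden [solstice [canyon heron]]] [barrel herder]]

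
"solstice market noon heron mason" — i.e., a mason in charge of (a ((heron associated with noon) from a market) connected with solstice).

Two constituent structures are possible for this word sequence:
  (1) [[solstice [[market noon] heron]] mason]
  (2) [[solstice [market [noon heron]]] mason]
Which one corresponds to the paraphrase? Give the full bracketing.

[[solstice [market [noon heron]]] mason]

The paraphrase's head is the "mason" part ("mason"); its modifier is "solstice market noon heron".
That top-level split, carried through the inner groups, gives [[solstice [market [noon heron]]] mason].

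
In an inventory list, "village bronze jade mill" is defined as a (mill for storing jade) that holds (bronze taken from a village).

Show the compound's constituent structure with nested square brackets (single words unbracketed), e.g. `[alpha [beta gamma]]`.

[[village bronze] [jade mill]]

Overall it is a kind of mill (specifically "jade mill"); the modifier is "village bronze".
Inside "village bronze": head "bronze", modifier "village".
Inside "jade mill": head "mill", modifier "jade".
Putting it together: [[village bronze] [jade mill]].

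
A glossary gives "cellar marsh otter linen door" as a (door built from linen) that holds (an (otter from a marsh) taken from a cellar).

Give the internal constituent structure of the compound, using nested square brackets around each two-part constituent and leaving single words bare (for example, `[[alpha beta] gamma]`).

The outermost head in the paraphrase is "door" (specifically "linen door"), modified by "cellar marsh otter".
Inside "cellar marsh otter": head "otter" (specifically "marsh otter"), modifier "cellar".
Inside "marsh otter": head "otter", modifier "marsh".
Inside "linen door": head "door", modifier "linen".
Putting it together: [[cellar [marsh otter]] [linen door]].

[[cellar [marsh otter]] [linen door]]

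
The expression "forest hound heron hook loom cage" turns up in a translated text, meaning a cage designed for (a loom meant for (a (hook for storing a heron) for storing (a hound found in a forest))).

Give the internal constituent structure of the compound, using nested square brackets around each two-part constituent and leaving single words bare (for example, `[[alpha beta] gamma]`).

[[[[forest hound] [heron hook]] loom] cage]

The outermost head in the paraphrase is "cage", modified by "forest hound heron hook loom".
"forest hound heron hook loom" → head "loom", modifier "forest hound heron hook".
"forest hound heron hook" → head "hook" (specifically "heron hook"), modifier "forest hound".
"forest hound" → head "hound", modifier "forest".
"heron hook" → head "hook", modifier "heron".
Assembled: [[[[forest hound] [heron hook]] loom] cage].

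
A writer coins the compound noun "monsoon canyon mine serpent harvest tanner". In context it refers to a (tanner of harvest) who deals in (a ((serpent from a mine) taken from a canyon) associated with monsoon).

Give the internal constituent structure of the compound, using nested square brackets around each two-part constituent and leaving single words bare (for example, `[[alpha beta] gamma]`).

[[monsoon [canyon [mine serpent]]] [harvest tanner]]

Overall it is a kind of tanner (specifically "harvest tanner"); the modifier is "monsoon canyon mine serpent".
"monsoon canyon mine serpent" → head "serpent" (specifically "canyon mine serpent"), modifier "monsoon".
"canyon mine serpent" → head "serpent" (specifically "mine serpent"), modifier "canyon".
"mine serpent" → head "serpent", modifier "mine".
"harvest tanner" → head "tanner", modifier "harvest".
Putting it together: [[monsoon [canyon [mine serpent]]] [harvest tanner]].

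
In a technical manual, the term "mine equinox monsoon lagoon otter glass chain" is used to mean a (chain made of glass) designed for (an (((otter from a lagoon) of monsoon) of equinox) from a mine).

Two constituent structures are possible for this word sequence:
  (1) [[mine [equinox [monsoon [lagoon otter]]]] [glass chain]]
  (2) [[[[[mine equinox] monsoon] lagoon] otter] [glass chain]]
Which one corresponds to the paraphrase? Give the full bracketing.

The paraphrase's head is the "chain" part ("glass chain"); its modifier is "mine equinox monsoon lagoon otter".
That top-level split, carried through the inner groups, gives [[mine [equinox [monsoon [lagoon otter]]]] [glass chain]].

[[mine [equinox [monsoon [lagoon otter]]]] [glass chain]]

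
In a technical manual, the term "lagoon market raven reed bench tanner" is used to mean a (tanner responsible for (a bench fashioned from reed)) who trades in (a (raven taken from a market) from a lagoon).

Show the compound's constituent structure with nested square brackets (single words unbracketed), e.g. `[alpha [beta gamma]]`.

The outermost head in the paraphrase is "tanner" (specifically "reed bench tanner"), modified by "lagoon market raven".
Inside "lagoon market raven": head "raven" (specifically "market raven"), modifier "lagoon".
Inside "market raven": head "raven", modifier "market".
Inside "reed bench tanner": head "tanner", modifier "reed bench".
Inside "reed bench": head "bench", modifier "reed".
So the structure is [[lagoon [market raven]] [[reed bench] tanner]].

[[lagoon [market raven]] [[reed bench] tanner]]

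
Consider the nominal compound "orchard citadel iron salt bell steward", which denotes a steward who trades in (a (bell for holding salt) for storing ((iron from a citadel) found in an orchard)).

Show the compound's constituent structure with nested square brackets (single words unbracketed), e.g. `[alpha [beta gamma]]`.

Overall it is a kind of steward; the modifier is "orchard citadel iron salt bell".
Within "orchard citadel iron salt bell", the head is "bell" (specifically "salt bell") and the modifier is "orchard citadel iron".
Within "orchard citadel iron", the head is "iron" (specifically "citadel iron") and the modifier is "orchard".
Within "citadel iron", the head is "iron" and the modifier is "citadel".
Within "salt bell", the head is "bell" and the modifier is "salt".
Assembled: [[[orchard [citadel iron]] [salt bell]] steward].

[[[orchard [citadel iron]] [salt bell]] steward]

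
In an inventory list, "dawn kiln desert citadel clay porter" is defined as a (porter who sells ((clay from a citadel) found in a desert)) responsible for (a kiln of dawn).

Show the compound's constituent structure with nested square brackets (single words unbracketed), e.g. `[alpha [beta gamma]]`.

Overall it is a kind of porter (specifically "desert citadel clay porter"); the modifier is "dawn kiln".
"dawn kiln" → head "kiln", modifier "dawn".
"desert citadel clay porter" → head "porter", modifier "desert citadel clay".
"desert citadel clay" → head "clay" (specifically "citadel clay"), modifier "desert".
"citadel clay" → head "clay", modifier "citadel".
Putting it together: [[dawn kiln] [[desert [citadel clay]] porter]].

[[dawn kiln] [[desert [citadel clay]] porter]]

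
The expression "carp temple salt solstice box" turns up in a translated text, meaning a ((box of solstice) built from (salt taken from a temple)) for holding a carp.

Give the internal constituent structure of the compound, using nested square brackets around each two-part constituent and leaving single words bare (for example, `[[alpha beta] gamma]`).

Overall it is a kind of box (specifically "temple salt solstice box"); the modifier is "carp".
Within "temple salt solstice box", the head is "box" (specifically "solstice box") and the modifier is "temple salt".
Within "temple salt", the head is "salt" and the modifier is "temple".
Within "solstice box", the head is "box" and the modifier is "solstice".
Putting it together: [carp [[temple salt] [solstice box]]].

[carp [[temple salt] [solstice box]]]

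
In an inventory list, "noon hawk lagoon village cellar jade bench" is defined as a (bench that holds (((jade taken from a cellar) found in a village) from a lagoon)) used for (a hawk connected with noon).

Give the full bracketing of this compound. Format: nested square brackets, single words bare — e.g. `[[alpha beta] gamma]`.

The outermost head in the paraphrase is "bench" (specifically "lagoon village cellar jade bench"), modified by "noon hawk".
Inside "noon hawk": head "hawk", modifier "noon".
Inside "lagoon village cellar jade bench": head "bench", modifier "lagoon village cellar jade".
Inside "lagoon village cellar jade": head "jade" (specifically "village cellar jade"), modifier "lagoon".
Inside "village cellar jade": head "jade" (specifically "cellar jade"), modifier "village".
Inside "cellar jade": head "jade", modifier "cellar".
Assembled: [[noon hawk] [[lagoon [village [cellar jade]]] bench]].

[[noon hawk] [[lagoon [village [cellar jade]]] bench]]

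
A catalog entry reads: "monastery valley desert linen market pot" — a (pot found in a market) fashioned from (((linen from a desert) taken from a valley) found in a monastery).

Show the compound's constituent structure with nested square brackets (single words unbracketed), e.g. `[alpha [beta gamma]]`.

[[monastery [valley [desert linen]]] [market pot]]

The outermost head in the paraphrase is "pot" (specifically "market pot"), modified by "monastery valley desert linen".
"monastery valley desert linen" → head "linen" (specifically "valley desert linen"), modifier "monastery".
"valley desert linen" → head "linen" (specifically "desert linen"), modifier "valley".
"desert linen" → head "linen", modifier "desert".
"market pot" → head "pot", modifier "market".
So the structure is [[monastery [valley [desert linen]]] [market pot]].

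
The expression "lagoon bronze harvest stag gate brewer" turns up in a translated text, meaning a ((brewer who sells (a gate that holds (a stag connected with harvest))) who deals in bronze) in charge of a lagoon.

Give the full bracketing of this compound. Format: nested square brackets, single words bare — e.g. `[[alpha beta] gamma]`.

[lagoon [bronze [[[harvest stag] gate] brewer]]]

Overall it is a kind of brewer (specifically "bronze harvest stag gate brewer"); the modifier is "lagoon".
Within "bronze harvest stag gate brewer", the head is "brewer" (specifically "harvest stag gate brewer") and the modifier is "bronze".
Within "harvest stag gate brewer", the head is "brewer" and the modifier is "harvest stag gate".
Within "harvest stag gate", the head is "gate" and the modifier is "harvest stag".
Within "harvest stag", the head is "stag" and the modifier is "harvest".
Assembled: [lagoon [bronze [[[harvest stag] gate] brewer]]].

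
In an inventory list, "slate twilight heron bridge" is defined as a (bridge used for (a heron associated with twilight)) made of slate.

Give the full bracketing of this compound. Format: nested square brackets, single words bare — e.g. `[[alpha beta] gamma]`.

[slate [[twilight heron] bridge]]

Overall it is a kind of bridge (specifically "twilight heron bridge"); the modifier is "slate".
Within "twilight heron bridge", the head is "bridge" and the modifier is "twilight heron".
Within "twilight heron", the head is "heron" and the modifier is "twilight".
So the structure is [slate [[twilight heron] bridge]].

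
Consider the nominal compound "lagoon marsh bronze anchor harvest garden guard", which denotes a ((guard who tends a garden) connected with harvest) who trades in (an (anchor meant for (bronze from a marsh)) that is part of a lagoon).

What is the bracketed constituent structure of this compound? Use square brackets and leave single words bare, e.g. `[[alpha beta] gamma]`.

[[lagoon [[marsh bronze] anchor]] [harvest [garden guard]]]

The outermost head in the paraphrase is "guard" (specifically "harvest garden guard"), modified by "lagoon marsh bronze anchor".
Within "lagoon marsh bronze anchor", the head is "anchor" (specifically "marsh bronze anchor") and the modifier is "lagoon".
Within "marsh bronze anchor", the head is "anchor" and the modifier is "marsh bronze".
Within "marsh bronze", the head is "bronze" and the modifier is "marsh".
Within "harvest garden guard", the head is "guard" (specifically "garden guard") and the modifier is "harvest".
Within "garden guard", the head is "guard" and the modifier is "garden".
Putting it together: [[lagoon [[marsh bronze] anchor]] [harvest [garden guard]]].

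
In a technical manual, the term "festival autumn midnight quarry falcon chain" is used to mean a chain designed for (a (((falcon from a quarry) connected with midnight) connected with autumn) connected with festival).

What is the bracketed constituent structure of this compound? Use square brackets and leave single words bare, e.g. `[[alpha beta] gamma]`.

At the top level: head "chain"; modifier "festival autumn midnight quarry falcon".
"festival autumn midnight quarry falcon" → head "falcon" (specifically "autumn midnight quarry falcon"), modifier "festival".
"autumn midnight quarry falcon" → head "falcon" (specifically "midnight quarry falcon"), modifier "autumn".
"midnight quarry falcon" → head "falcon" (specifically "quarry falcon"), modifier "midnight".
"quarry falcon" → head "falcon", modifier "quarry".
So the structure is [[festival [autumn [midnight [quarry falcon]]]] chain].

[[festival [autumn [midnight [quarry falcon]]]] chain]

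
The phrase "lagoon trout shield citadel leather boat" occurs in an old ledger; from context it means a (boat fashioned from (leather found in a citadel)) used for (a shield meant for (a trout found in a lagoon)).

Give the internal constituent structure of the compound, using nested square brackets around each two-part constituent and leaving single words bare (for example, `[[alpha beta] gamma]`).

[[[lagoon trout] shield] [[citadel leather] boat]]

At the top level: head "boat" (specifically "citadel leather boat"); modifier "lagoon trout shield".
"lagoon trout shield" → head "shield", modifier "lagoon trout".
"lagoon trout" → head "trout", modifier "lagoon".
"citadel leather boat" → head "boat", modifier "citadel leather".
"citadel leather" → head "leather", modifier "citadel".
Assembled: [[[lagoon trout] shield] [[citadel leather] boat]].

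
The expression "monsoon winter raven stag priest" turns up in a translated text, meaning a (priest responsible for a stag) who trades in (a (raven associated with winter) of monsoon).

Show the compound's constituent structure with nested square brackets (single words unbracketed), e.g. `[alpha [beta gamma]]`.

The outermost head in the paraphrase is "priest" (specifically "stag priest"), modified by "monsoon winter raven".
"monsoon winter raven" → head "raven" (specifically "winter raven"), modifier "monsoon".
"winter raven" → head "raven", modifier "winter".
"stag priest" → head "priest", modifier "stag".
So the structure is [[monsoon [winter raven]] [stag priest]].

[[monsoon [winter raven]] [stag priest]]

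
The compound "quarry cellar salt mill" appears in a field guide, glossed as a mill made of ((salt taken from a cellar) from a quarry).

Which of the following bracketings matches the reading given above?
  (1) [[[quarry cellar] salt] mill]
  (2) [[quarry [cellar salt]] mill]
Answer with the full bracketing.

The paraphrase's head is the "mill" part ("mill"); its modifier is "quarry cellar salt".
That top-level split, carried through the inner groups, gives [[quarry [cellar salt]] mill].

[[quarry [cellar salt]] mill]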